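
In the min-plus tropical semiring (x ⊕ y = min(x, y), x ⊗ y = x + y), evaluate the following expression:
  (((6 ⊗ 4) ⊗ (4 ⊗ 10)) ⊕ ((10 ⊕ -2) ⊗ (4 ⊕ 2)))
(((6 ⊗ 4) ⊗ (4 ⊗ 10)) ⊕ ((10 ⊕ -2) ⊗ (4 ⊕ 2))) = 0

Expand innermost to outermost. Recall ⊕ takes the minimum of its arguments and ⊗ takes their sum. Working out the expression (((6 ⊗ 4) ⊗ (4 ⊗ 10)) ⊕ ((10 ⊕ -2) ⊗ (4 ⊕ 2))) gives 0.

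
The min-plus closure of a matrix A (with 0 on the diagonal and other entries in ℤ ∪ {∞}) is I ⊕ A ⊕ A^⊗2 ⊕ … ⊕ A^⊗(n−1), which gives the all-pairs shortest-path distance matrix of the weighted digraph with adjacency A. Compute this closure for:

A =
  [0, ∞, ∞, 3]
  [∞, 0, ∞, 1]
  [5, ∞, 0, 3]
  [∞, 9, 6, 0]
Closure =
  [0, 12, 9, 3]
  [12, 0, 7, 1]
  [5, 12, 0, 3]
  [11, 9, 6, 0]

This is the Floyd-Warshall all-pairs shortest-path computation. For each intermediate vertex k = 0, 1, …, 3, update dist[i][j] ← min(dist[i][j], dist[i][k] + dist[k][j]). The final matrix gives, for each (i, j), the minimum total weight of any directed path from i to j (possibly empty when i = j).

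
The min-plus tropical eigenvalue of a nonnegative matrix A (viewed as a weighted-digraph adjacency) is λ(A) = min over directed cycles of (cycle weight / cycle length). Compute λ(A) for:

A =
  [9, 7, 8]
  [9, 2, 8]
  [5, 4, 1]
λ(A) = 1

Enumerate directed cycles and compute their means (weight / length). Sample:
  cycle 0 → 0: weight = 9, length = 1, mean = 9/1 ≈ 9.000
  cycle 1 → 1: weight = 2, length = 1, mean = 2/1 ≈ 2.000
  cycle 2 → 2: weight = 1, length = 1, mean = 1/1 ≈ 1.000
  cycle 0 → 1 → 0: weight = 16, length = 2, mean = 16/2 ≈ 8.000
  cycle 0 → 2 → 0: weight = 13, length = 2, mean = 13/2 ≈ 6.500
  cycle 1 → 0 → 1: weight = 16, length = 2, mean = 16/2 ≈ 8.000
Minimum mean = 1.000, attained e.g. along the cycle 2 → 2 with weight 1 and length 1. So λ(A) = 1/1 = 1.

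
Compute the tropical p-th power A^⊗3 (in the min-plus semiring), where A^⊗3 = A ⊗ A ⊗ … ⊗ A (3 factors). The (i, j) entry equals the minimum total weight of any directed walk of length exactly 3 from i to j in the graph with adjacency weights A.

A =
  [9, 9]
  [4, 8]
A^⊗3 =
  [21, 22]
  [17, 21]

Each entry (A^⊗3)_ij equals the minimum over all length-3 walks i = v_0 → v_1 → … → v_3 = j of Σ_t A[v_t][v_{t+1}]. For example, for (i, j) = (0, 1) we minimise over 4 possible intermediate vertex sequences; the minimum is 22, attained along the walk 0 → 1 → 0 → 1.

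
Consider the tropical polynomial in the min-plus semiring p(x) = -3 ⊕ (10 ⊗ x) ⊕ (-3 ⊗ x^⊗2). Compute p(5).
p(5) = -3

A tropical monomial a ⊗ x^⊗i evaluates to a + i · x. Evaluating each term at x = 5:
  Term 0 contributes -3 + 0 · 5 = -3
  Term 1 contributes 10 + 1 · 5 = 15
  Term 2 contributes -3 + 2 · 5 = 7
p(5) = ⊕ of these = min[-3, 15, 7] = -3.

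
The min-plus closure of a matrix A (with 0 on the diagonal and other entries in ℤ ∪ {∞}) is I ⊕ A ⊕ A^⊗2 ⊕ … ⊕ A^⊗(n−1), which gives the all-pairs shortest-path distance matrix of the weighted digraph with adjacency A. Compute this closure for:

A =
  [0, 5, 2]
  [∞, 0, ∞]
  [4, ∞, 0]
Closure =
  [0, 5, 2]
  [∞, 0, ∞]
  [4, 9, 0]

This is the Floyd-Warshall all-pairs shortest-path computation. For each intermediate vertex k = 0, 1, …, 2, update dist[i][j] ← min(dist[i][j], dist[i][k] + dist[k][j]). The final matrix gives, for each (i, j), the minimum total weight of any directed path from i to j (possibly empty when i = j).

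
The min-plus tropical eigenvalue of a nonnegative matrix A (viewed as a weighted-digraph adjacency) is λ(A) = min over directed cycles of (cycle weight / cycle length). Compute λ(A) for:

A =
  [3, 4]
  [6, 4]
λ(A) = 3

Enumerate directed cycles and compute their means (weight / length). Sample:
  cycle 0 → 0: weight = 3, length = 1, mean = 3/1 ≈ 3.000
  cycle 1 → 1: weight = 4, length = 1, mean = 4/1 ≈ 4.000
  cycle 0 → 1 → 0: weight = 10, length = 2, mean = 10/2 ≈ 5.000
  cycle 1 → 0 → 1: weight = 10, length = 2, mean = 10/2 ≈ 5.000
Minimum mean = 3.000, attained e.g. along the cycle 0 → 0 with weight 3 and length 1. So λ(A) = 3/1 = 3.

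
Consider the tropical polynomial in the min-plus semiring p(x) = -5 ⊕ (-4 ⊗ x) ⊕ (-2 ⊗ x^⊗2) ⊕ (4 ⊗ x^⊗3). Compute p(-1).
p(-1) = -5

A tropical monomial a ⊗ x^⊗i evaluates to a + i · x. Evaluating each term at x = -1:
  Term 0 contributes -5 + 0 · -1 = -5
  Term 1 contributes -4 + 1 · -1 = -5
  Term 2 contributes -2 + 2 · -1 = -4
  Term 3 contributes 4 + 3 · -1 = 1
p(-1) = ⊕ of these = min[-5, -5, -4, 1] = -5.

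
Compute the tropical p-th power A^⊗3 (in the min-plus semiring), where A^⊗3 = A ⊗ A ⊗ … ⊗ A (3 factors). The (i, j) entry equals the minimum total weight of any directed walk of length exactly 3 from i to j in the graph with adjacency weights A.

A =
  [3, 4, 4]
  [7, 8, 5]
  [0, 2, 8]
A^⊗3 =
  [7, 8, 8]
  [8, 9, 9]
  [4, 6, 7]

Each entry (A^⊗3)_ij equals the minimum over all length-3 walks i = v_0 → v_1 → … → v_3 = j of Σ_t A[v_t][v_{t+1}]. For example, for (i, j) = (0, 2) we minimise over 9 possible intermediate vertex sequences; the minimum is 8, attained along the walk 0 → 2 → 0 → 2.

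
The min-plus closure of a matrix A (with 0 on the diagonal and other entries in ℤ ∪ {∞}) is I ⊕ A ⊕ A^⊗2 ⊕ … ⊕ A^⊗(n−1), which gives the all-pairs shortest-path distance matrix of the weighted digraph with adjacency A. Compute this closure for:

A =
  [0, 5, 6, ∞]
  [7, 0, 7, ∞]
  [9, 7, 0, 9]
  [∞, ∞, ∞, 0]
Closure =
  [0, 5, 6, 15]
  [7, 0, 7, 16]
  [9, 7, 0, 9]
  [∞, ∞, ∞, 0]

This is the Floyd-Warshall all-pairs shortest-path computation. For each intermediate vertex k = 0, 1, …, 3, update dist[i][j] ← min(dist[i][j], dist[i][k] + dist[k][j]). The final matrix gives, for each (i, j), the minimum total weight of any directed path from i to j (possibly empty when i = j).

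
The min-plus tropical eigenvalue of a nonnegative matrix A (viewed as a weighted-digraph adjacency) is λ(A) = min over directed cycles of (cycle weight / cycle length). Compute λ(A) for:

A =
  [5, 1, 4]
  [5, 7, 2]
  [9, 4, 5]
λ(A) = 3

Enumerate directed cycles and compute their means (weight / length). Sample:
  cycle 0 → 0: weight = 5, length = 1, mean = 5/1 ≈ 5.000
  cycle 1 → 1: weight = 7, length = 1, mean = 7/1 ≈ 7.000
  cycle 2 → 2: weight = 5, length = 1, mean = 5/1 ≈ 5.000
  cycle 0 → 1 → 0: weight = 6, length = 2, mean = 6/2 ≈ 3.000
  cycle 0 → 2 → 0: weight = 13, length = 2, mean = 13/2 ≈ 6.500
  cycle 1 → 0 → 1: weight = 6, length = 2, mean = 6/2 ≈ 3.000
Minimum mean = 3.000, attained e.g. along the cycle 0 → 1 → 0 with weight 6 and length 2. So λ(A) = 6/2 = 3.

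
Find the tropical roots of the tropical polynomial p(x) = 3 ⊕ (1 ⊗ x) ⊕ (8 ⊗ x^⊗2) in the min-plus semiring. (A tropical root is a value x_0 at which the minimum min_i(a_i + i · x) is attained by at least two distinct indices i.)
Roots: {-7, 2}

Each tropical root is a break point of the lower envelope of the lines y = a_i + i · x (there are 3 lines, with slopes 0, 1, ..., 2). Only the lines that attain the minimum somewhere contribute to roots; other lines are dominated. Here the surviving (envelope) indices are i = 2, i = 1, i = 0.
Intersections between consecutive envelope lines give the roots: for adjacent envelope indices i < j the intersection is x = (a_i − a_j) / (j − i). Reading off the sorted break points: {-7, 2}.
Verification: at each break x_0, at least two indices attain the minimum of min_i(a_i + i · x_0).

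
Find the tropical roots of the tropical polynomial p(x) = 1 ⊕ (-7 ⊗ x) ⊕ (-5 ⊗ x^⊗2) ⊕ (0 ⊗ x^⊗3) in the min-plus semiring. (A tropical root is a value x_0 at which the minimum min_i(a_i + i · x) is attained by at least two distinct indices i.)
Roots: {-5, -2, 8}

Each tropical root is a break point of the lower envelope of the lines y = a_i + i · x (there are 4 lines, with slopes 0, 1, ..., 3). Only the lines that attain the minimum somewhere contribute to roots; other lines are dominated. Here the surviving (envelope) indices are i = 3, i = 2, i = 1, i = 0.
Intersections between consecutive envelope lines give the roots: for adjacent envelope indices i < j the intersection is x = (a_i − a_j) / (j − i). Reading off the sorted break points: {-5, -2, 8}.
Verification: at each break x_0, at least two indices attain the minimum of min_i(a_i + i · x_0).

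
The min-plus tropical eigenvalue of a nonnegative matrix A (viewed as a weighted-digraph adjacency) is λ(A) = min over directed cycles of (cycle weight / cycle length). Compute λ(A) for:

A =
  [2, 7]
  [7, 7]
λ(A) = 2

Enumerate directed cycles and compute their means (weight / length). Sample:
  cycle 0 → 0: weight = 2, length = 1, mean = 2/1 ≈ 2.000
  cycle 1 → 1: weight = 7, length = 1, mean = 7/1 ≈ 7.000
  cycle 0 → 1 → 0: weight = 14, length = 2, mean = 14/2 ≈ 7.000
  cycle 1 → 0 → 1: weight = 14, length = 2, mean = 14/2 ≈ 7.000
Minimum mean = 2.000, attained e.g. along the cycle 0 → 0 with weight 2 and length 1. So λ(A) = 2/1 = 2.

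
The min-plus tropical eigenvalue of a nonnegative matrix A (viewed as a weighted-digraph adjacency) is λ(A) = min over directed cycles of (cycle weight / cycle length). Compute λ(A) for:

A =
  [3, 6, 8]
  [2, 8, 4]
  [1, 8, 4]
λ(A) = 3

Enumerate directed cycles and compute their means (weight / length). Sample:
  cycle 0 → 0: weight = 3, length = 1, mean = 3/1 ≈ 3.000
  cycle 1 → 1: weight = 8, length = 1, mean = 8/1 ≈ 8.000
  cycle 2 → 2: weight = 4, length = 1, mean = 4/1 ≈ 4.000
  cycle 0 → 1 → 0: weight = 8, length = 2, mean = 8/2 ≈ 4.000
  cycle 0 → 2 → 0: weight = 9, length = 2, mean = 9/2 ≈ 4.500
  cycle 1 → 0 → 1: weight = 8, length = 2, mean = 8/2 ≈ 4.000
Minimum mean = 3.000, attained e.g. along the cycle 0 → 0 with weight 3 and length 1. So λ(A) = 3/1 = 3.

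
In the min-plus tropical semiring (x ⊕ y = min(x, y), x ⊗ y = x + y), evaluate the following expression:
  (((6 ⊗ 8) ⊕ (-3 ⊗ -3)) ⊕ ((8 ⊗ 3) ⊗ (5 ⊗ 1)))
(((6 ⊗ 8) ⊕ (-3 ⊗ -3)) ⊕ ((8 ⊗ 3) ⊗ (5 ⊗ 1))) = -6

Expand innermost to outermost. Recall ⊕ takes the minimum of its arguments and ⊗ takes their sum. Working out the expression (((6 ⊗ 8) ⊕ (-3 ⊗ -3)) ⊕ ((8 ⊗ 3) ⊗ (5 ⊗ 1))) gives -6.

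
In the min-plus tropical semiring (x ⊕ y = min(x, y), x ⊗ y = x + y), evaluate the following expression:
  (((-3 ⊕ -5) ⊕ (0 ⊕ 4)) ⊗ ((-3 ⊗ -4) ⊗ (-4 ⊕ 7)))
(((-3 ⊕ -5) ⊕ (0 ⊕ 4)) ⊗ ((-3 ⊗ -4) ⊗ (-4 ⊕ 7))) = -16

Expand innermost to outermost. Recall ⊕ takes the minimum of its arguments and ⊗ takes their sum. Working out the expression (((-3 ⊕ -5) ⊕ (0 ⊕ 4)) ⊗ ((-3 ⊗ -4) ⊗ (-4 ⊕ 7))) gives -16.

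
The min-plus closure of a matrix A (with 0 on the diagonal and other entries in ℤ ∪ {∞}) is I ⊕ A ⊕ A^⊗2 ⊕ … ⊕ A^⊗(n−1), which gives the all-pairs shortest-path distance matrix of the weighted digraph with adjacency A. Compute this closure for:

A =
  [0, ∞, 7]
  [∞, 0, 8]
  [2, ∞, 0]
Closure =
  [0, ∞, 7]
  [10, 0, 8]
  [2, ∞, 0]

This is the Floyd-Warshall all-pairs shortest-path computation. For each intermediate vertex k = 0, 1, …, 2, update dist[i][j] ← min(dist[i][j], dist[i][k] + dist[k][j]). The final matrix gives, for each (i, j), the minimum total weight of any directed path from i to j (possibly empty when i = j).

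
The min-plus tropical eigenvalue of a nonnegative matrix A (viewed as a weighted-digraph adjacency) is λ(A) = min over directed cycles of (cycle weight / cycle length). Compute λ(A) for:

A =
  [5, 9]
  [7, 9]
λ(A) = 5

Enumerate directed cycles and compute their means (weight / length). Sample:
  cycle 0 → 0: weight = 5, length = 1, mean = 5/1 ≈ 5.000
  cycle 1 → 1: weight = 9, length = 1, mean = 9/1 ≈ 9.000
  cycle 0 → 1 → 0: weight = 16, length = 2, mean = 16/2 ≈ 8.000
  cycle 1 → 0 → 1: weight = 16, length = 2, mean = 16/2 ≈ 8.000
Minimum mean = 5.000, attained e.g. along the cycle 0 → 0 with weight 5 and length 1. So λ(A) = 5/1 = 5.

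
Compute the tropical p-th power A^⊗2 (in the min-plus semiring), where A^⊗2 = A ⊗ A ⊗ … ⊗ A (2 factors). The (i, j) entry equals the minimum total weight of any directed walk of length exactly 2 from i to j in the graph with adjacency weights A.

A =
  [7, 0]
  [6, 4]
A^⊗2 =
  [6, 4]
  [10, 6]

Each entry (A^⊗2)_ij equals the minimum over all length-2 walks i = v_0 → v_1 → … → v_2 = j of Σ_t A[v_t][v_{t+1}]. For example, for (i, j) = (0, 1) we minimise over 2 possible intermediate vertex sequences; the minimum is 4, attained along the walk 0 → 1 → 1.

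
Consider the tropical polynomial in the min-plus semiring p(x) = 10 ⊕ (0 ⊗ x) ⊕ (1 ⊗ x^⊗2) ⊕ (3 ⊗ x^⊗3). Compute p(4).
p(4) = 4

A tropical monomial a ⊗ x^⊗i evaluates to a + i · x. Evaluating each term at x = 4:
  Term 0 contributes 10 + 0 · 4 = 10
  Term 1 contributes 0 + 1 · 4 = 4
  Term 2 contributes 1 + 2 · 4 = 9
  Term 3 contributes 3 + 3 · 4 = 15
p(4) = ⊕ of these = min[10, 4, 9, 15] = 4.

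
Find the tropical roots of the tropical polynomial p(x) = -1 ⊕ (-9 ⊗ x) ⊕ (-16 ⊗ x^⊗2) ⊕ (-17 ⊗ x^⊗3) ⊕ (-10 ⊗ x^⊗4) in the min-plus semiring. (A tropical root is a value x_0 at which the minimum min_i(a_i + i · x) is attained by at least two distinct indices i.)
Roots: {-7, 1, 7, 8}

Each tropical root is a break point of the lower envelope of the lines y = a_i + i · x (there are 5 lines, with slopes 0, 1, ..., 4). Only the lines that attain the minimum somewhere contribute to roots; other lines are dominated. Here the surviving (envelope) indices are i = 4, i = 3, i = 2, i = 1, i = 0.
Intersections between consecutive envelope lines give the roots: for adjacent envelope indices i < j the intersection is x = (a_i − a_j) / (j − i). Reading off the sorted break points: {-7, 1, 7, 8}.
Verification: at each break x_0, at least two indices attain the minimum of min_i(a_i + i · x_0).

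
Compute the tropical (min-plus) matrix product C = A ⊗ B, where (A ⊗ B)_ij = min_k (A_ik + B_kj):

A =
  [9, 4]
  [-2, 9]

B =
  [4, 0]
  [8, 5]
A ⊗ B =
  [12, 9]
  [2, -2]

Apply the min-plus product entry-by-entry:
  C[0][0] = min over k of (A[0][0] + B[0][0] = 9 + 4 = 13, A[0][1] + B[1][0] = 4 + 8 = 12) = 12 (attained at k = 1)
  C[0][1] = min over k of (A[0][0] + B[0][1] = 9 + 0 = 9, A[0][1] + B[1][1] = 4 + 5 = 9) = 9 (attained at k = 0)
  C[1][0] = min over k of (A[1][0] + B[0][0] = -2 + 4 = 2, A[1][1] + B[1][0] = 9 + 8 = 17) = 2 (attained at k = 0)
  C[1][1] = min over k of (A[1][0] + B[0][1] = -2 + 0 = -2, A[1][1] + B[1][1] = 9 + 5 = 14) = -2 (attained at k = 0)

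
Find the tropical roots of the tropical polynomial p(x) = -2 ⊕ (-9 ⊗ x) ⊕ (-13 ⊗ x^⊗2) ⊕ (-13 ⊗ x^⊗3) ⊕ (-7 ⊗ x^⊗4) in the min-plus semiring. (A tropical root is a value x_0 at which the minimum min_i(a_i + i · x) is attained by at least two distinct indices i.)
Roots: {-6, 0, 4, 7}

Each tropical root is a break point of the lower envelope of the lines y = a_i + i · x (there are 5 lines, with slopes 0, 1, ..., 4). Only the lines that attain the minimum somewhere contribute to roots; other lines are dominated. Here the surviving (envelope) indices are i = 4, i = 3, i = 2, i = 1, i = 0.
Intersections between consecutive envelope lines give the roots: for adjacent envelope indices i < j the intersection is x = (a_i − a_j) / (j − i). Reading off the sorted break points: {-6, 0, 4, 7}.
Verification: at each break x_0, at least two indices attain the minimum of min_i(a_i + i · x_0).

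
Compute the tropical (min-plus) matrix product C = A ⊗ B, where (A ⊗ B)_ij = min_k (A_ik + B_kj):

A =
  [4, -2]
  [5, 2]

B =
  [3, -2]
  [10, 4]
A ⊗ B =
  [7, 2]
  [8, 3]

Apply the min-plus product entry-by-entry:
  C[0][0] = min over k of (A[0][0] + B[0][0] = 4 + 3 = 7, A[0][1] + B[1][0] = -2 + 10 = 8) = 7 (attained at k = 0)
  C[0][1] = min over k of (A[0][0] + B[0][1] = 4 + -2 = 2, A[0][1] + B[1][1] = -2 + 4 = 2) = 2 (attained at k = 0)
  C[1][0] = min over k of (A[1][0] + B[0][0] = 5 + 3 = 8, A[1][1] + B[1][0] = 2 + 10 = 12) = 8 (attained at k = 0)
  C[1][1] = min over k of (A[1][0] + B[0][1] = 5 + -2 = 3, A[1][1] + B[1][1] = 2 + 4 = 6) = 3 (attained at k = 0)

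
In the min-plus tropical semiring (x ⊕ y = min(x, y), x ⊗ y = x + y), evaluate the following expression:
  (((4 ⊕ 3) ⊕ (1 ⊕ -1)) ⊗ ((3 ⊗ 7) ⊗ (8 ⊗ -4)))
(((4 ⊕ 3) ⊕ (1 ⊕ -1)) ⊗ ((3 ⊗ 7) ⊗ (8 ⊗ -4))) = 13

Expand innermost to outermost. Recall ⊕ takes the minimum of its arguments and ⊗ takes their sum. Working out the expression (((4 ⊕ 3) ⊕ (1 ⊕ -1)) ⊗ ((3 ⊗ 7) ⊗ (8 ⊗ -4))) gives 13.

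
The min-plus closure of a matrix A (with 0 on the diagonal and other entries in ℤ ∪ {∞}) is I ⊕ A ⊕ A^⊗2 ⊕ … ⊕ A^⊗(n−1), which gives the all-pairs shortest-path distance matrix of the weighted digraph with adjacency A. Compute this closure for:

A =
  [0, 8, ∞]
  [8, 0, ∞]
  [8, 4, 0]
Closure =
  [0, 8, ∞]
  [8, 0, ∞]
  [8, 4, 0]

This is the Floyd-Warshall all-pairs shortest-path computation. For each intermediate vertex k = 0, 1, …, 2, update dist[i][j] ← min(dist[i][j], dist[i][k] + dist[k][j]). The final matrix gives, for each (i, j), the minimum total weight of any directed path from i to j (possibly empty when i = j).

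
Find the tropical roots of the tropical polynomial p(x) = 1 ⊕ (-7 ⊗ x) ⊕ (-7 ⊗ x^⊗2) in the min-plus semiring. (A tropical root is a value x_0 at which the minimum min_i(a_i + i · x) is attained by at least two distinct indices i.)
Roots: {0, 8}

Each tropical root is a break point of the lower envelope of the lines y = a_i + i · x (there are 3 lines, with slopes 0, 1, ..., 2). Only the lines that attain the minimum somewhere contribute to roots; other lines are dominated. Here the surviving (envelope) indices are i = 2, i = 1, i = 0.
Intersections between consecutive envelope lines give the roots: for adjacent envelope indices i < j the intersection is x = (a_i − a_j) / (j − i). Reading off the sorted break points: {0, 8}.
Verification: at each break x_0, at least two indices attain the minimum of min_i(a_i + i · x_0).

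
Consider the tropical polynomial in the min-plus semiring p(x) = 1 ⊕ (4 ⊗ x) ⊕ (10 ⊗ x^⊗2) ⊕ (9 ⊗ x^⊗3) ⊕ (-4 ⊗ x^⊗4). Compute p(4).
p(4) = 1

A tropical monomial a ⊗ x^⊗i evaluates to a + i · x. Evaluating each term at x = 4:
  Term 0 contributes 1 + 0 · 4 = 1
  Term 1 contributes 4 + 1 · 4 = 8
  Term 2 contributes 10 + 2 · 4 = 18
  Term 3 contributes 9 + 3 · 4 = 21
  Term 4 contributes -4 + 4 · 4 = 12
p(4) = ⊕ of these = min[1, 8, 18, 21, 12] = 1.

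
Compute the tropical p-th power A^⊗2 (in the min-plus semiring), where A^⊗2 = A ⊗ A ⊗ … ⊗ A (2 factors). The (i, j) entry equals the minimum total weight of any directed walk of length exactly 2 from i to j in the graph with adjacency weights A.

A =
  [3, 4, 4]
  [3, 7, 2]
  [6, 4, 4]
A^⊗2 =
  [6, 7, 6]
  [6, 6, 6]
  [7, 8, 6]

Each entry (A^⊗2)_ij equals the minimum over all length-2 walks i = v_0 → v_1 → … → v_2 = j of Σ_t A[v_t][v_{t+1}]. For example, for (i, j) = (0, 2) we minimise over 3 possible intermediate vertex sequences; the minimum is 6, attained along the walk 0 → 1 → 2.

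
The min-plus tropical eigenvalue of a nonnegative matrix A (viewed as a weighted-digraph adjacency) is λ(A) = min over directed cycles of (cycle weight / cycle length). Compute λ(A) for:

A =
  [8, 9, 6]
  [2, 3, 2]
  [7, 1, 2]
λ(A) = 3/2

Enumerate directed cycles and compute their means (weight / length). Sample:
  cycle 0 → 0: weight = 8, length = 1, mean = 8/1 ≈ 8.000
  cycle 1 → 1: weight = 3, length = 1, mean = 3/1 ≈ 3.000
  cycle 2 → 2: weight = 2, length = 1, mean = 2/1 ≈ 2.000
  cycle 0 → 1 → 0: weight = 11, length = 2, mean = 11/2 ≈ 5.500
  cycle 0 → 2 → 0: weight = 13, length = 2, mean = 13/2 ≈ 6.500
  cycle 1 → 0 → 1: weight = 11, length = 2, mean = 11/2 ≈ 5.500
Minimum mean = 1.500, attained e.g. along the cycle 1 → 2 → 1 with weight 3 and length 2. So λ(A) = 3/2 = 3/2.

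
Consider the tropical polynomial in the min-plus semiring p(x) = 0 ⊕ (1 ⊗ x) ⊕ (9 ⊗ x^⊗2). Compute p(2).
p(2) = 0

A tropical monomial a ⊗ x^⊗i evaluates to a + i · x. Evaluating each term at x = 2:
  Term 0 contributes 0 + 0 · 2 = 0
  Term 1 contributes 1 + 1 · 2 = 3
  Term 2 contributes 9 + 2 · 2 = 13
p(2) = ⊕ of these = min[0, 3, 13] = 0.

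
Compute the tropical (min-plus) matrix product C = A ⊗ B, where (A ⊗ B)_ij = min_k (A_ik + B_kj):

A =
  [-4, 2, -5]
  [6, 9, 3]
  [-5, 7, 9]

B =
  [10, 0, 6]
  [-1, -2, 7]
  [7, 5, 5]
A ⊗ B =
  [1, -4, 0]
  [8, 6, 8]
  [5, -5, 1]

Apply the min-plus product entry-by-entry:
  C[0][0] = min over k of (A[0][0] + B[0][0] = -4 + 10 = 6, A[0][1] + B[1][0] = 2 + -1 = 1, A[0][2] + B[2][0] = -5 + 7 = 2) = 1 (attained at k = 1)
  C[0][1] = min over k of (A[0][0] + B[0][1] = -4 + 0 = -4, A[0][1] + B[1][1] = 2 + -2 = 0, A[0][2] + B[2][1] = -5 + 5 = 0) = -4 (attained at k = 0)
  C[0][2] = min over k of (A[0][0] + B[0][2] = -4 + 6 = 2, A[0][1] + B[1][2] = 2 + 7 = 9, A[0][2] + B[2][2] = -5 + 5 = 0) = 0 (attained at k = 2)
  C[1][0] = min over k of (A[1][0] + B[0][0] = 6 + 10 = 16, A[1][1] + B[1][0] = 9 + -1 = 8, A[1][2] + B[2][0] = 3 + 7 = 10) = 8 (attained at k = 1)
  C[1][1] = min over k of (A[1][0] + B[0][1] = 6 + 0 = 6, A[1][1] + B[1][1] = 9 + -2 = 7, A[1][2] + B[2][1] = 3 + 5 = 8) = 6 (attained at k = 0)
  C[1][2] = min over k of (A[1][0] + B[0][2] = 6 + 6 = 12, A[1][1] + B[1][2] = 9 + 7 = 16, A[1][2] + B[2][2] = 3 + 5 = 8) = 8 (attained at k = 2)
  C[2][0] = min over k of (A[2][0] + B[0][0] = -5 + 10 = 5, A[2][1] + B[1][0] = 7 + -1 = 6, A[2][2] + B[2][0] = 9 + 7 = 16) = 5 (attained at k = 0)
  C[2][1] = min over k of (A[2][0] + B[0][1] = -5 + 0 = -5, A[2][1] + B[1][1] = 7 + -2 = 5, A[2][2] + B[2][1] = 9 + 5 = 14) = -5 (attained at k = 0)
  C[2][2] = min over k of (A[2][0] + B[0][2] = -5 + 6 = 1, A[2][1] + B[1][2] = 7 + 7 = 14, A[2][2] + B[2][2] = 9 + 5 = 14) = 1 (attained at k = 0)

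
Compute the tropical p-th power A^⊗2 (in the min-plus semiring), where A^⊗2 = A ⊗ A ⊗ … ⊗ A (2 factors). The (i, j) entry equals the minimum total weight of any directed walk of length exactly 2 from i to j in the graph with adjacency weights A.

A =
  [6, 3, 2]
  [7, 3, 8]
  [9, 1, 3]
A^⊗2 =
  [10, 3, 5]
  [10, 6, 9]
  [8, 4, 6]

Each entry (A^⊗2)_ij equals the minimum over all length-2 walks i = v_0 → v_1 → … → v_2 = j of Σ_t A[v_t][v_{t+1}]. For example, for (i, j) = (0, 2) we minimise over 3 possible intermediate vertex sequences; the minimum is 5, attained along the walk 0 → 2 → 2.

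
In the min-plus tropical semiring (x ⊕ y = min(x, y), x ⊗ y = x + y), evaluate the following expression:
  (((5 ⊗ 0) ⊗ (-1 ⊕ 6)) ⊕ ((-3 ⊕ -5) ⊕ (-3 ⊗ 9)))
(((5 ⊗ 0) ⊗ (-1 ⊕ 6)) ⊕ ((-3 ⊕ -5) ⊕ (-3 ⊗ 9))) = -5

Expand innermost to outermost. Recall ⊕ takes the minimum of its arguments and ⊗ takes their sum. Working out the expression (((5 ⊗ 0) ⊗ (-1 ⊕ 6)) ⊕ ((-3 ⊕ -5) ⊕ (-3 ⊗ 9))) gives -5.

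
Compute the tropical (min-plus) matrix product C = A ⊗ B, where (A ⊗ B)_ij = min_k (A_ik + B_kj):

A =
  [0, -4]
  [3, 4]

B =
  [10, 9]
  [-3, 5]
A ⊗ B =
  [-7, 1]
  [1, 9]

Apply the min-plus product entry-by-entry:
  C[0][0] = min over k of (A[0][0] + B[0][0] = 0 + 10 = 10, A[0][1] + B[1][0] = -4 + -3 = -7) = -7 (attained at k = 1)
  C[0][1] = min over k of (A[0][0] + B[0][1] = 0 + 9 = 9, A[0][1] + B[1][1] = -4 + 5 = 1) = 1 (attained at k = 1)
  C[1][0] = min over k of (A[1][0] + B[0][0] = 3 + 10 = 13, A[1][1] + B[1][0] = 4 + -3 = 1) = 1 (attained at k = 1)
  C[1][1] = min over k of (A[1][0] + B[0][1] = 3 + 9 = 12, A[1][1] + B[1][1] = 4 + 5 = 9) = 9 (attained at k = 1)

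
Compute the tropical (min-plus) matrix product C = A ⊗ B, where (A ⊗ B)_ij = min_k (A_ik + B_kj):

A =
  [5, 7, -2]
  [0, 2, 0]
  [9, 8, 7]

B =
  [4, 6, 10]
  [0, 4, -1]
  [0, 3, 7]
A ⊗ B =
  [-2, 1, 5]
  [0, 3, 1]
  [7, 10, 7]

Apply the min-plus product entry-by-entry:
  C[0][0] = min over k of (A[0][0] + B[0][0] = 5 + 4 = 9, A[0][1] + B[1][0] = 7 + 0 = 7, A[0][2] + B[2][0] = -2 + 0 = -2) = -2 (attained at k = 2)
  C[0][1] = min over k of (A[0][0] + B[0][1] = 5 + 6 = 11, A[0][1] + B[1][1] = 7 + 4 = 11, A[0][2] + B[2][1] = -2 + 3 = 1) = 1 (attained at k = 2)
  C[0][2] = min over k of (A[0][0] + B[0][2] = 5 + 10 = 15, A[0][1] + B[1][2] = 7 + -1 = 6, A[0][2] + B[2][2] = -2 + 7 = 5) = 5 (attained at k = 2)
  C[1][0] = min over k of (A[1][0] + B[0][0] = 0 + 4 = 4, A[1][1] + B[1][0] = 2 + 0 = 2, A[1][2] + B[2][0] = 0 + 0 = 0) = 0 (attained at k = 2)
  C[1][1] = min over k of (A[1][0] + B[0][1] = 0 + 6 = 6, A[1][1] + B[1][1] = 2 + 4 = 6, A[1][2] + B[2][1] = 0 + 3 = 3) = 3 (attained at k = 2)
  C[1][2] = min over k of (A[1][0] + B[0][2] = 0 + 10 = 10, A[1][1] + B[1][2] = 2 + -1 = 1, A[1][2] + B[2][2] = 0 + 7 = 7) = 1 (attained at k = 1)
  C[2][0] = min over k of (A[2][0] + B[0][0] = 9 + 4 = 13, A[2][1] + B[1][0] = 8 + 0 = 8, A[2][2] + B[2][0] = 7 + 0 = 7) = 7 (attained at k = 2)
  C[2][1] = min over k of (A[2][0] + B[0][1] = 9 + 6 = 15, A[2][1] + B[1][1] = 8 + 4 = 12, A[2][2] + B[2][1] = 7 + 3 = 10) = 10 (attained at k = 2)
  C[2][2] = min over k of (A[2][0] + B[0][2] = 9 + 10 = 19, A[2][1] + B[1][2] = 8 + -1 = 7, A[2][2] + B[2][2] = 7 + 7 = 14) = 7 (attained at k = 1)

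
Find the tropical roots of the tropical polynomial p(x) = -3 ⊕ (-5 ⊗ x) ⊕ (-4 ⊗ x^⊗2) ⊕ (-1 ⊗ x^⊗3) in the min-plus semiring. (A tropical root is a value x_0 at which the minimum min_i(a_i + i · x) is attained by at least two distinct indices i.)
Roots: {-3, -1, 2}

Each tropical root is a break point of the lower envelope of the lines y = a_i + i · x (there are 4 lines, with slopes 0, 1, ..., 3). Only the lines that attain the minimum somewhere contribute to roots; other lines are dominated. Here the surviving (envelope) indices are i = 3, i = 2, i = 1, i = 0.
Intersections between consecutive envelope lines give the roots: for adjacent envelope indices i < j the intersection is x = (a_i − a_j) / (j − i). Reading off the sorted break points: {-3, -1, 2}.
Verification: at each break x_0, at least two indices attain the minimum of min_i(a_i + i · x_0).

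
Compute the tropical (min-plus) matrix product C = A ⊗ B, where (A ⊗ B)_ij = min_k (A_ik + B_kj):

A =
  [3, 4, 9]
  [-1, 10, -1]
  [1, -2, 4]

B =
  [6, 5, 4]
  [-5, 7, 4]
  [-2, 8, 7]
A ⊗ B =
  [-1, 8, 7]
  [-3, 4, 3]
  [-7, 5, 2]

Apply the min-plus product entry-by-entry:
  C[0][0] = min over k of (A[0][0] + B[0][0] = 3 + 6 = 9, A[0][1] + B[1][0] = 4 + -5 = -1, A[0][2] + B[2][0] = 9 + -2 = 7) = -1 (attained at k = 1)
  C[0][1] = min over k of (A[0][0] + B[0][1] = 3 + 5 = 8, A[0][1] + B[1][1] = 4 + 7 = 11, A[0][2] + B[2][1] = 9 + 8 = 17) = 8 (attained at k = 0)
  C[0][2] = min over k of (A[0][0] + B[0][2] = 3 + 4 = 7, A[0][1] + B[1][2] = 4 + 4 = 8, A[0][2] + B[2][2] = 9 + 7 = 16) = 7 (attained at k = 0)
  C[1][0] = min over k of (A[1][0] + B[0][0] = -1 + 6 = 5, A[1][1] + B[1][0] = 10 + -5 = 5, A[1][2] + B[2][0] = -1 + -2 = -3) = -3 (attained at k = 2)
  C[1][1] = min over k of (A[1][0] + B[0][1] = -1 + 5 = 4, A[1][1] + B[1][1] = 10 + 7 = 17, A[1][2] + B[2][1] = -1 + 8 = 7) = 4 (attained at k = 0)
  C[1][2] = min over k of (A[1][0] + B[0][2] = -1 + 4 = 3, A[1][1] + B[1][2] = 10 + 4 = 14, A[1][2] + B[2][2] = -1 + 7 = 6) = 3 (attained at k = 0)
  C[2][0] = min over k of (A[2][0] + B[0][0] = 1 + 6 = 7, A[2][1] + B[1][0] = -2 + -5 = -7, A[2][2] + B[2][0] = 4 + -2 = 2) = -7 (attained at k = 1)
  C[2][1] = min over k of (A[2][0] + B[0][1] = 1 + 5 = 6, A[2][1] + B[1][1] = -2 + 7 = 5, A[2][2] + B[2][1] = 4 + 8 = 12) = 5 (attained at k = 1)
  C[2][2] = min over k of (A[2][0] + B[0][2] = 1 + 4 = 5, A[2][1] + B[1][2] = -2 + 4 = 2, A[2][2] + B[2][2] = 4 + 7 = 11) = 2 (attained at k = 1)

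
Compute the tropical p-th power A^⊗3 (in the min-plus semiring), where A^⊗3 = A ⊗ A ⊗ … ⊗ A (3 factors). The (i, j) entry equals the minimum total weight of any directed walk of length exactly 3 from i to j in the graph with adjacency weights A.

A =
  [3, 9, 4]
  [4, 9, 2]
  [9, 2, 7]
A^⊗3 =
  [9, 9, 8]
  [8, 10, 6]
  [9, 6, 10]

Each entry (A^⊗3)_ij equals the minimum over all length-3 walks i = v_0 → v_1 → … → v_3 = j of Σ_t A[v_t][v_{t+1}]. For example, for (i, j) = (0, 2) we minimise over 9 possible intermediate vertex sequences; the minimum is 8, attained along the walk 0 → 2 → 1 → 2.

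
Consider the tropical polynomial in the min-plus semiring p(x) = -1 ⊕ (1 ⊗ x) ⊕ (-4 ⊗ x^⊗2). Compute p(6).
p(6) = -1

A tropical monomial a ⊗ x^⊗i evaluates to a + i · x. Evaluating each term at x = 6:
  Term 0 contributes -1 + 0 · 6 = -1
  Term 1 contributes 1 + 1 · 6 = 7
  Term 2 contributes -4 + 2 · 6 = 8
p(6) = ⊕ of these = min[-1, 7, 8] = -1.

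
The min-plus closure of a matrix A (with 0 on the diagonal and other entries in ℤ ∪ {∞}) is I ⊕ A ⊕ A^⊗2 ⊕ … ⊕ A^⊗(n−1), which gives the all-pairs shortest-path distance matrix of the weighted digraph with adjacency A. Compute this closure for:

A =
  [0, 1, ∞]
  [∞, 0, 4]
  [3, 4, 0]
Closure =
  [0, 1, 5]
  [7, 0, 4]
  [3, 4, 0]

This is the Floyd-Warshall all-pairs shortest-path computation. For each intermediate vertex k = 0, 1, …, 2, update dist[i][j] ← min(dist[i][j], dist[i][k] + dist[k][j]). The final matrix gives, for each (i, j), the minimum total weight of any directed path from i to j (possibly empty when i = j).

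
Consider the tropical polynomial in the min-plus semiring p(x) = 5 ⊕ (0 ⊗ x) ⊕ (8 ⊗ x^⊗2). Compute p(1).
p(1) = 1

A tropical monomial a ⊗ x^⊗i evaluates to a + i · x. Evaluating each term at x = 1:
  Term 0 contributes 5 + 0 · 1 = 5
  Term 1 contributes 0 + 1 · 1 = 1
  Term 2 contributes 8 + 2 · 1 = 10
p(1) = ⊕ of these = min[5, 1, 10] = 1.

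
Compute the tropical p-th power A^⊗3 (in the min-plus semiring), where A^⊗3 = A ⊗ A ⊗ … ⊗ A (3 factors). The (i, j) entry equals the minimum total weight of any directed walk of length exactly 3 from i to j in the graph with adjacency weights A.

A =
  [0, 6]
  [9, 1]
A^⊗3 =
  [0, 6]
  [9, 3]

Each entry (A^⊗3)_ij equals the minimum over all length-3 walks i = v_0 → v_1 → … → v_3 = j of Σ_t A[v_t][v_{t+1}]. For example, for (i, j) = (0, 1) we minimise over 4 possible intermediate vertex sequences; the minimum is 6, attained along the walk 0 → 0 → 0 → 1.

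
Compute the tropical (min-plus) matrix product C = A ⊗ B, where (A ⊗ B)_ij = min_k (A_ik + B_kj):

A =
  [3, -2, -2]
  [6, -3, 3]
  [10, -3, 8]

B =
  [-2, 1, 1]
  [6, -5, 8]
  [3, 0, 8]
A ⊗ B =
  [1, -7, 4]
  [3, -8, 5]
  [3, -8, 5]

Apply the min-plus product entry-by-entry:
  C[0][0] = min over k of (A[0][0] + B[0][0] = 3 + -2 = 1, A[0][1] + B[1][0] = -2 + 6 = 4, A[0][2] + B[2][0] = -2 + 3 = 1) = 1 (attained at k = 0)
  C[0][1] = min over k of (A[0][0] + B[0][1] = 3 + 1 = 4, A[0][1] + B[1][1] = -2 + -5 = -7, A[0][2] + B[2][1] = -2 + 0 = -2) = -7 (attained at k = 1)
  C[0][2] = min over k of (A[0][0] + B[0][2] = 3 + 1 = 4, A[0][1] + B[1][2] = -2 + 8 = 6, A[0][2] + B[2][2] = -2 + 8 = 6) = 4 (attained at k = 0)
  C[1][0] = min over k of (A[1][0] + B[0][0] = 6 + -2 = 4, A[1][1] + B[1][0] = -3 + 6 = 3, A[1][2] + B[2][0] = 3 + 3 = 6) = 3 (attained at k = 1)
  C[1][1] = min over k of (A[1][0] + B[0][1] = 6 + 1 = 7, A[1][1] + B[1][1] = -3 + -5 = -8, A[1][2] + B[2][1] = 3 + 0 = 3) = -8 (attained at k = 1)
  C[1][2] = min over k of (A[1][0] + B[0][2] = 6 + 1 = 7, A[1][1] + B[1][2] = -3 + 8 = 5, A[1][2] + B[2][2] = 3 + 8 = 11) = 5 (attained at k = 1)
  C[2][0] = min over k of (A[2][0] + B[0][0] = 10 + -2 = 8, A[2][1] + B[1][0] = -3 + 6 = 3, A[2][2] + B[2][0] = 8 + 3 = 11) = 3 (attained at k = 1)
  C[2][1] = min over k of (A[2][0] + B[0][1] = 10 + 1 = 11, A[2][1] + B[1][1] = -3 + -5 = -8, A[2][2] + B[2][1] = 8 + 0 = 8) = -8 (attained at k = 1)
  C[2][2] = min over k of (A[2][0] + B[0][2] = 10 + 1 = 11, A[2][1] + B[1][2] = -3 + 8 = 5, A[2][2] + B[2][2] = 8 + 8 = 16) = 5 (attained at k = 1)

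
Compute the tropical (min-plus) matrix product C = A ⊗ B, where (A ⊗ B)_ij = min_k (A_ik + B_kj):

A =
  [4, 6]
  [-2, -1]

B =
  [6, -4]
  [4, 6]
A ⊗ B =
  [10, 0]
  [3, -6]

Apply the min-plus product entry-by-entry:
  C[0][0] = min over k of (A[0][0] + B[0][0] = 4 + 6 = 10, A[0][1] + B[1][0] = 6 + 4 = 10) = 10 (attained at k = 0)
  C[0][1] = min over k of (A[0][0] + B[0][1] = 4 + -4 = 0, A[0][1] + B[1][1] = 6 + 6 = 12) = 0 (attained at k = 0)
  C[1][0] = min over k of (A[1][0] + B[0][0] = -2 + 6 = 4, A[1][1] + B[1][0] = -1 + 4 = 3) = 3 (attained at k = 1)
  C[1][1] = min over k of (A[1][0] + B[0][1] = -2 + -4 = -6, A[1][1] + B[1][1] = -1 + 6 = 5) = -6 (attained at k = 0)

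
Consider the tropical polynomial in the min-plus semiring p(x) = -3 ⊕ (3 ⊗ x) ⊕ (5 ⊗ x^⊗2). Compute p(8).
p(8) = -3

A tropical monomial a ⊗ x^⊗i evaluates to a + i · x. Evaluating each term at x = 8:
  Term 0 contributes -3 + 0 · 8 = -3
  Term 1 contributes 3 + 1 · 8 = 11
  Term 2 contributes 5 + 2 · 8 = 21
p(8) = ⊕ of these = min[-3, 11, 21] = -3.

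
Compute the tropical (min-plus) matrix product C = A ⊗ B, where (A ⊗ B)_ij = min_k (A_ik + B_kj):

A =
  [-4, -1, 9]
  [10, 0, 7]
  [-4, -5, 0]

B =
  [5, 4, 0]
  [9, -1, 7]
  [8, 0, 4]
A ⊗ B =
  [1, -2, -4]
  [9, -1, 7]
  [1, -6, -4]

Apply the min-plus product entry-by-entry:
  C[0][0] = min over k of (A[0][0] + B[0][0] = -4 + 5 = 1, A[0][1] + B[1][0] = -1 + 9 = 8, A[0][2] + B[2][0] = 9 + 8 = 17) = 1 (attained at k = 0)
  C[0][1] = min over k of (A[0][0] + B[0][1] = -4 + 4 = 0, A[0][1] + B[1][1] = -1 + -1 = -2, A[0][2] + B[2][1] = 9 + 0 = 9) = -2 (attained at k = 1)
  C[0][2] = min over k of (A[0][0] + B[0][2] = -4 + 0 = -4, A[0][1] + B[1][2] = -1 + 7 = 6, A[0][2] + B[2][2] = 9 + 4 = 13) = -4 (attained at k = 0)
  C[1][0] = min over k of (A[1][0] + B[0][0] = 10 + 5 = 15, A[1][1] + B[1][0] = 0 + 9 = 9, A[1][2] + B[2][0] = 7 + 8 = 15) = 9 (attained at k = 1)
  C[1][1] = min over k of (A[1][0] + B[0][1] = 10 + 4 = 14, A[1][1] + B[1][1] = 0 + -1 = -1, A[1][2] + B[2][1] = 7 + 0 = 7) = -1 (attained at k = 1)
  C[1][2] = min over k of (A[1][0] + B[0][2] = 10 + 0 = 10, A[1][1] + B[1][2] = 0 + 7 = 7, A[1][2] + B[2][2] = 7 + 4 = 11) = 7 (attained at k = 1)
  C[2][0] = min over k of (A[2][0] + B[0][0] = -4 + 5 = 1, A[2][1] + B[1][0] = -5 + 9 = 4, A[2][2] + B[2][0] = 0 + 8 = 8) = 1 (attained at k = 0)
  C[2][1] = min over k of (A[2][0] + B[0][1] = -4 + 4 = 0, A[2][1] + B[1][1] = -5 + -1 = -6, A[2][2] + B[2][1] = 0 + 0 = 0) = -6 (attained at k = 1)
  C[2][2] = min over k of (A[2][0] + B[0][2] = -4 + 0 = -4, A[2][1] + B[1][2] = -5 + 7 = 2, A[2][2] + B[2][2] = 0 + 4 = 4) = -4 (attained at k = 0)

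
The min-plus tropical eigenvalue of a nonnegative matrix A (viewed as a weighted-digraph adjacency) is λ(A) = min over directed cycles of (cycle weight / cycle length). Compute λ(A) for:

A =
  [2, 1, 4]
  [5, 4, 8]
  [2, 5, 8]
λ(A) = 2

Enumerate directed cycles and compute their means (weight / length). Sample:
  cycle 0 → 0: weight = 2, length = 1, mean = 2/1 ≈ 2.000
  cycle 1 → 1: weight = 4, length = 1, mean = 4/1 ≈ 4.000
  cycle 2 → 2: weight = 8, length = 1, mean = 8/1 ≈ 8.000
  cycle 0 → 1 → 0: weight = 6, length = 2, mean = 6/2 ≈ 3.000
  cycle 0 → 2 → 0: weight = 6, length = 2, mean = 6/2 ≈ 3.000
  cycle 1 → 0 → 1: weight = 6, length = 2, mean = 6/2 ≈ 3.000
Minimum mean = 2.000, attained e.g. along the cycle 0 → 0 with weight 2 and length 1. So λ(A) = 2/1 = 2.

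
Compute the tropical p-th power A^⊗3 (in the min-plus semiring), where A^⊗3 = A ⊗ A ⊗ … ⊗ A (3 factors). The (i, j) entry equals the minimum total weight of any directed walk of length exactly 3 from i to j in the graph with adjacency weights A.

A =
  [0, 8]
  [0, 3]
A^⊗3 =
  [0, 8]
  [0, 8]

Each entry (A^⊗3)_ij equals the minimum over all length-3 walks i = v_0 → v_1 → … → v_3 = j of Σ_t A[v_t][v_{t+1}]. For example, for (i, j) = (0, 1) we minimise over 4 possible intermediate vertex sequences; the minimum is 8, attained along the walk 0 → 0 → 0 → 1.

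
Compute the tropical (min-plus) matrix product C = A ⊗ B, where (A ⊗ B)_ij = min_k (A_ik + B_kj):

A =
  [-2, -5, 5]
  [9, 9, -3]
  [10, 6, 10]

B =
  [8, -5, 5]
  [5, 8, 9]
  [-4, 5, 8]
A ⊗ B =
  [0, -7, 3]
  [-7, 2, 5]
  [6, 5, 15]

Apply the min-plus product entry-by-entry:
  C[0][0] = min over k of (A[0][0] + B[0][0] = -2 + 8 = 6, A[0][1] + B[1][0] = -5 + 5 = 0, A[0][2] + B[2][0] = 5 + -4 = 1) = 0 (attained at k = 1)
  C[0][1] = min over k of (A[0][0] + B[0][1] = -2 + -5 = -7, A[0][1] + B[1][1] = -5 + 8 = 3, A[0][2] + B[2][1] = 5 + 5 = 10) = -7 (attained at k = 0)
  C[0][2] = min over k of (A[0][0] + B[0][2] = -2 + 5 = 3, A[0][1] + B[1][2] = -5 + 9 = 4, A[0][2] + B[2][2] = 5 + 8 = 13) = 3 (attained at k = 0)
  C[1][0] = min over k of (A[1][0] + B[0][0] = 9 + 8 = 17, A[1][1] + B[1][0] = 9 + 5 = 14, A[1][2] + B[2][0] = -3 + -4 = -7) = -7 (attained at k = 2)
  C[1][1] = min over k of (A[1][0] + B[0][1] = 9 + -5 = 4, A[1][1] + B[1][1] = 9 + 8 = 17, A[1][2] + B[2][1] = -3 + 5 = 2) = 2 (attained at k = 2)
  C[1][2] = min over k of (A[1][0] + B[0][2] = 9 + 5 = 14, A[1][1] + B[1][2] = 9 + 9 = 18, A[1][2] + B[2][2] = -3 + 8 = 5) = 5 (attained at k = 2)
  C[2][0] = min over k of (A[2][0] + B[0][0] = 10 + 8 = 18, A[2][1] + B[1][0] = 6 + 5 = 11, A[2][2] + B[2][0] = 10 + -4 = 6) = 6 (attained at k = 2)
  C[2][1] = min over k of (A[2][0] + B[0][1] = 10 + -5 = 5, A[2][1] + B[1][1] = 6 + 8 = 14, A[2][2] + B[2][1] = 10 + 5 = 15) = 5 (attained at k = 0)
  C[2][2] = min over k of (A[2][0] + B[0][2] = 10 + 5 = 15, A[2][1] + B[1][2] = 6 + 9 = 15, A[2][2] + B[2][2] = 10 + 8 = 18) = 15 (attained at k = 0)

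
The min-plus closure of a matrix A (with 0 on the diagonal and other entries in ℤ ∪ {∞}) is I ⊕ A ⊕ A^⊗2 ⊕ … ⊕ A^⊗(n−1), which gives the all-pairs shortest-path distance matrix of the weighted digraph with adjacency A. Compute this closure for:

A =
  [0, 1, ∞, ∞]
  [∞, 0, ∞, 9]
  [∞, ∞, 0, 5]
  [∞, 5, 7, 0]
Closure =
  [0, 1, 17, 10]
  [∞, 0, 16, 9]
  [∞, 10, 0, 5]
  [∞, 5, 7, 0]

This is the Floyd-Warshall all-pairs shortest-path computation. For each intermediate vertex k = 0, 1, …, 3, update dist[i][j] ← min(dist[i][j], dist[i][k] + dist[k][j]). The final matrix gives, for each (i, j), the minimum total weight of any directed path from i to j (possibly empty when i = j).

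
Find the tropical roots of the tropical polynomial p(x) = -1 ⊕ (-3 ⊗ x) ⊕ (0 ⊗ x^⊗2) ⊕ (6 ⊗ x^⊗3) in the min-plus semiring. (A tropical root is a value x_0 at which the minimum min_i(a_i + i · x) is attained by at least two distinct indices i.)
Roots: {-6, -3, 2}

Each tropical root is a break point of the lower envelope of the lines y = a_i + i · x (there are 4 lines, with slopes 0, 1, ..., 3). Only the lines that attain the minimum somewhere contribute to roots; other lines are dominated. Here the surviving (envelope) indices are i = 3, i = 2, i = 1, i = 0.
Intersections between consecutive envelope lines give the roots: for adjacent envelope indices i < j the intersection is x = (a_i − a_j) / (j − i). Reading off the sorted break points: {-6, -3, 2}.
Verification: at each break x_0, at least two indices attain the minimum of min_i(a_i + i · x_0).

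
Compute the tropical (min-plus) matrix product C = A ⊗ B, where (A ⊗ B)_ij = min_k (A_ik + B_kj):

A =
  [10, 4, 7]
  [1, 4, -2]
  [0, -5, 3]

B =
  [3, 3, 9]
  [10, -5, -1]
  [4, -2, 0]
A ⊗ B =
  [11, -1, 3]
  [2, -4, -2]
  [3, -10, -6]

Apply the min-plus product entry-by-entry:
  C[0][0] = min over k of (A[0][0] + B[0][0] = 10 + 3 = 13, A[0][1] + B[1][0] = 4 + 10 = 14, A[0][2] + B[2][0] = 7 + 4 = 11) = 11 (attained at k = 2)
  C[0][1] = min over k of (A[0][0] + B[0][1] = 10 + 3 = 13, A[0][1] + B[1][1] = 4 + -5 = -1, A[0][2] + B[2][1] = 7 + -2 = 5) = -1 (attained at k = 1)
  C[0][2] = min over k of (A[0][0] + B[0][2] = 10 + 9 = 19, A[0][1] + B[1][2] = 4 + -1 = 3, A[0][2] + B[2][2] = 7 + 0 = 7) = 3 (attained at k = 1)
  C[1][0] = min over k of (A[1][0] + B[0][0] = 1 + 3 = 4, A[1][1] + B[1][0] = 4 + 10 = 14, A[1][2] + B[2][0] = -2 + 4 = 2) = 2 (attained at k = 2)
  C[1][1] = min over k of (A[1][0] + B[0][1] = 1 + 3 = 4, A[1][1] + B[1][1] = 4 + -5 = -1, A[1][2] + B[2][1] = -2 + -2 = -4) = -4 (attained at k = 2)
  C[1][2] = min over k of (A[1][0] + B[0][2] = 1 + 9 = 10, A[1][1] + B[1][2] = 4 + -1 = 3, A[1][2] + B[2][2] = -2 + 0 = -2) = -2 (attained at k = 2)
  C[2][0] = min over k of (A[2][0] + B[0][0] = 0 + 3 = 3, A[2][1] + B[1][0] = -5 + 10 = 5, A[2][2] + B[2][0] = 3 + 4 = 7) = 3 (attained at k = 0)
  C[2][1] = min over k of (A[2][0] + B[0][1] = 0 + 3 = 3, A[2][1] + B[1][1] = -5 + -5 = -10, A[2][2] + B[2][1] = 3 + -2 = 1) = -10 (attained at k = 1)
  C[2][2] = min over k of (A[2][0] + B[0][2] = 0 + 9 = 9, A[2][1] + B[1][2] = -5 + -1 = -6, A[2][2] + B[2][2] = 3 + 0 = 3) = -6 (attained at k = 1)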